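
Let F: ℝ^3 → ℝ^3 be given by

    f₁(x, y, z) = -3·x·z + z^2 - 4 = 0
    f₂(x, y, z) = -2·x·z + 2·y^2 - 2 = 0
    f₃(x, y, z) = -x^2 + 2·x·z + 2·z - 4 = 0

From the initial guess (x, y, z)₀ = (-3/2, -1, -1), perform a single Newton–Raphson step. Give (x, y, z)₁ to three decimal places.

(2.250, -1.000, -2.500)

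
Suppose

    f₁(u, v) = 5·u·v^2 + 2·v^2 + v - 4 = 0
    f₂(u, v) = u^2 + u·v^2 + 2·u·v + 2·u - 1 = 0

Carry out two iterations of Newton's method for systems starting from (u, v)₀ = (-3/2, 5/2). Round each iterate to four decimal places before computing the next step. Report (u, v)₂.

(-2.1085, -0.8267)

At (-3/2, 5/2): F = (-35.8750, -18.6250).
Jacobian J = [[5·v^2, 10·u·v + 4·v + 1], [2·u + v^2 + 2·v + 2, 2·u·v + 2·u]].
At the point, J = [[31.2500, -26.5000], [10.2500, -10.5000]] (det J = -56.5000).
Solving J·Δ = −F gives Δ = (-2.0686, -3.7931).
Then the next iterate is (u, v)₁ = (-3.5686, -1.2931).
Round to (-3.5686, -1.2931) and repeat: F = (-31.784301, 7.859736), J = [[8.360538, 41.973167], [-6.051292, 2.091913]].
Δ = (1.4601, 0.4664), so (u, v)₂ = (-2.1085, -0.8267).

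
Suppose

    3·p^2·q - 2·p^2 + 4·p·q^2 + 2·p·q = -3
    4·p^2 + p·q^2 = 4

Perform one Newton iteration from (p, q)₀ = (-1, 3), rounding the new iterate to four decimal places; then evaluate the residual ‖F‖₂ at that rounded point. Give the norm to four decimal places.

7.1665

At (-1, 3): F = (-32.0000, -9.0000).
Jacobian J = [[6·p·q - 4·p + 4·q^2 + 2·q, 3·p^2 + 8·p·q + 2·p], [8·p + q^2, 2·p·q]].
At the point, J = [[28.0000, -23.0000], [1.0000, -6.0000]] (det J = -145.0000).
Solving J·Δ = −F gives Δ = (-0.1034, -1.5172).
Then the next iterate is (p, q)₁ = (-1.1034, 1.4828).
Re-evaluating at (-1.1034, 1.4828): F = (-6.995501, -1.556075), so ‖F‖₂ = 7.1665.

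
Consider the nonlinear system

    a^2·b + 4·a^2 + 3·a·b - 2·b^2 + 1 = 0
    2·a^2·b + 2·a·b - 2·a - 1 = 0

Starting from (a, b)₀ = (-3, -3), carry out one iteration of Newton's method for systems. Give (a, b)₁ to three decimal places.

(-1.837, -3.130)

At (-3, -3): F = (19.000, -31.000).
Jacobian J = [[2·a·b + 8·a + 3·b, a^2 + 3·a - 4·b], [4·a·b + 2·b - 2, 2·a^2 + 2·a]].
At the point, J = [[-15.000, 12.000], [28.000, 12.000]] (det J = -516.000).
Solving J·Δ = −F gives Δ = (1.163, -0.130).
Then the next iterate is (a, b)₁ = (-1.837, -3.130).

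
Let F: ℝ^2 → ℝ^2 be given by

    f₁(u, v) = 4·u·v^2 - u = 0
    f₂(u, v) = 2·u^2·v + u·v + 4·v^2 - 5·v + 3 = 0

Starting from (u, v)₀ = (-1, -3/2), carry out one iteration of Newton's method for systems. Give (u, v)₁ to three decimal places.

(-1.484, -0.511)

At (-1, -3/2): F = (-8.000, 18.000).
Jacobian J = [[4·v^2 - 1, 8·u·v], [4·u·v + v, 2·u^2 + u + 8·v - 5]].
At the point, J = [[8.000, 12.000], [4.500, -16.000]] (det J = -182.000).
Solving J·Δ = −F gives Δ = (-0.484, 0.989).
Then the next iterate is (u, v)₁ = (-1.484, -0.511).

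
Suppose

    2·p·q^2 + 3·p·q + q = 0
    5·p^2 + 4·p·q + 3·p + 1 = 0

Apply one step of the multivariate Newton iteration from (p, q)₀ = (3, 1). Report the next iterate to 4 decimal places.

(1.2997, 0.6592)

At (3, 1): F = (16.0000, 67.0000).
Jacobian J = [[2·q^2 + 3·q, 4·p·q + 3·p + 1], [10·p + 4·q + 3, 4·p]].
At the point, J = [[5.0000, 22.0000], [37.0000, 12.0000]] (det J = -754.0000).
Solving J·Δ = −F gives Δ = (-1.7003, -0.3408).
Then the next iterate is (p, q)₁ = (1.2997, 0.6592).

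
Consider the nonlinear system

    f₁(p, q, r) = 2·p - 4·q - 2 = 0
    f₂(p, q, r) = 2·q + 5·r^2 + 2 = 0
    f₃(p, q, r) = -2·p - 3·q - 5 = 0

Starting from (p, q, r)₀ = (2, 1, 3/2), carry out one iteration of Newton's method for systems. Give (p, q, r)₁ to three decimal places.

(-1.000, -1.000, 0.750)

At (2, 1, 3/2): F = (-2.000, 15.250, -12.000).
Jacobian J = [[2, -4, 0], [0, 2, 10·r], [-2, -3, 0]].
At the point, J = [[2.000, -4.000, 0.000], [0.000, 2.000, 15.000], [-2.000, -3.000, 0.000]] (det J = 210.000).
Solving J·Δ = −F gives Δ = (-3.000, -2.000, -0.750).
Then the next iterate is (p, q, r)₁ = (-1.000, -1.000, 0.750).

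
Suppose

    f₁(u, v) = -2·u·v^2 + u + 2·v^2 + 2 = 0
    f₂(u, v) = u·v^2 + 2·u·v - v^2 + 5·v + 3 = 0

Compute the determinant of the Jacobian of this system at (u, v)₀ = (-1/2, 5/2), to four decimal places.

J = [[-2·v^2 + 1, -4·u·v + 4·v], [v^2 + 2·v, 2·u·v + 2·u - 2·v + 5]].
At the point, J = [[-11.5000, 15.0000], [11.2500, -3.5000]].
det J = -128.5000.

-128.5000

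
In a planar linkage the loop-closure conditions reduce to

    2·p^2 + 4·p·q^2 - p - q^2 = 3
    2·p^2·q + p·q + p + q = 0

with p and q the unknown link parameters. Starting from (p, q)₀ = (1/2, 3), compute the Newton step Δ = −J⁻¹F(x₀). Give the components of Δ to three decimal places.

(1.929, -12.893)

At (1/2, 3): F = (6.000, 6.500).
Jacobian J = [[4·p + 4·q^2 - 1, 8·p·q - 2·q], [4·p·q + q + 1, 2·p^2 + p + 1]].
At the point, J = [[37.000, 6.000], [10.000, 2.000]] (det J = 14.000).
Solving J·Δ = −F gives Δ = (1.929, -12.893).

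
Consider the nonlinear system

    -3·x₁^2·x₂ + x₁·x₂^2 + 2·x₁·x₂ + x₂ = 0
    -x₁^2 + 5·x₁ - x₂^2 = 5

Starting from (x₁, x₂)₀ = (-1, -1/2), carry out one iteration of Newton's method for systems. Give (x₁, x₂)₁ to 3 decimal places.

(0.855, -2.236)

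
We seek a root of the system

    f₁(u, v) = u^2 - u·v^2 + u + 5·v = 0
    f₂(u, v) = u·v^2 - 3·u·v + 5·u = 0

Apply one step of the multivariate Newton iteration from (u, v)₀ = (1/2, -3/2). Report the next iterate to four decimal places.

(0.3074, -0.2959)

At (1/2, -3/2): F = (-7.8750, 5.8750).
Jacobian J = [[2·u - v^2 + 1, -2·u·v + 5], [v^2 - 3·v + 5, 2·u·v - 3·u]].
At the point, J = [[-0.2500, 6.5000], [11.7500, -3.0000]] (det J = -75.6250).
Solving J·Δ = −F gives Δ = (-0.1926, 1.2041).
Then the next iterate is (u, v)₁ = (0.3074, -0.2959).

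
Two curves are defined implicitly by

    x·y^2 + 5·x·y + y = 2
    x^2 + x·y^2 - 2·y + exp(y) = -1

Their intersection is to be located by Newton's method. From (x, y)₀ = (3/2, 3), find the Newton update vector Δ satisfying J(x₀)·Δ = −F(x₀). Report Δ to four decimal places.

At (3/2, 3): F = (37.0000, 30.835537).
Jacobian J = [[y^2 + 5·y, 2·x·y + 5·x + 1], [2·x + y^2, 2·x·y + exp(y) - 2]].
At the point, J = [[24.0000, 17.5000], [12.0000, 27.085537]] (det J = 440.052886).
Solving J·Δ = −F gives Δ = (-1.0511, -0.6728).

(-1.0511, -0.6728)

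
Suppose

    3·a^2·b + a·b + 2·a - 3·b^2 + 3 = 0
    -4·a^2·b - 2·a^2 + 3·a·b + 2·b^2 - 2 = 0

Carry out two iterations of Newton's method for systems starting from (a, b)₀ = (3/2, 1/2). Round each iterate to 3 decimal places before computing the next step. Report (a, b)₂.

At (3/2, 1/2): F = (9.375, -8.250).
Jacobian J = [[6·a·b + b + 2, 3·a^2 + a - 6·b], [-8·a·b - 4·a + 3·b, -4·a^2 + 3·a + 4·b]].
At the point, J = [[7.000, 5.250], [-10.500, -2.500]] (det J = 37.625).
Solving J·Δ = −F gives Δ = (-0.528, -1.081).
Then the next iterate is (a, b)₁ = (0.972, -0.581).
Round to (0.972, -0.581) and repeat: F = (1.71983, -2.71296), J = [[-1.96939, 7.29235], [-1.11314, -3.18714]].
Δ = (-0.994, -0.504), so (a, b)₂ = (-0.022, -1.085).

(-0.022, -1.085)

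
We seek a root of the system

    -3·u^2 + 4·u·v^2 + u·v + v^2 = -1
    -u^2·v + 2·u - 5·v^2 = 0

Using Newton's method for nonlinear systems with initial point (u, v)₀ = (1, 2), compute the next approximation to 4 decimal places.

At (1, 2): F = (20.0000, -20.0000).
Jacobian J = [[-6·u + 4·v^2 + v, 8·u·v + u + 2·v], [-2·u·v + 2, -u^2 - 10·v]].
At the point, J = [[12.0000, 21.0000], [-2.0000, -21.0000]] (det J = -210.0000).
Solving J·Δ = −F gives Δ = (0.0000, -0.9524).
Then the next iterate is (u, v)₁ = (1.0000, 1.0476).

(1.0000, 1.0476)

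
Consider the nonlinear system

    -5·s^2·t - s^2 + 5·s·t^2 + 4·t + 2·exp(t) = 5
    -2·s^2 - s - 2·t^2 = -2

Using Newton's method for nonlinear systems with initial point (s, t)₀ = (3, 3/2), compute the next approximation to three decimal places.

(1.768, 0.252)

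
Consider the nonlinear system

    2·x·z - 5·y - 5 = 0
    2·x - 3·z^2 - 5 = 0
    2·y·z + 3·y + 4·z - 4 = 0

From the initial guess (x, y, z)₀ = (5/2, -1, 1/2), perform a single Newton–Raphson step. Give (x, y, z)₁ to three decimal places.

At (5/2, -1, 1/2): F = (2.500, -0.750, -6.000).
Jacobian J = [[2·z, -5, 2·x], [2, 0, -6·z], [0, 2·z + 3, 2·y + 4]].
At the point, J = [[1.000, -5.000, 5.000], [2.000, 0.000, -3.000], [0.000, 4.000, 2.000]] (det J = 72.000).
Solving J·Δ = −F gives Δ = (1.146, 1.243, 0.514).
Then the next iterate is (x, y, z)₁ = (3.646, 0.243, 1.014).

(3.646, 0.243, 1.014)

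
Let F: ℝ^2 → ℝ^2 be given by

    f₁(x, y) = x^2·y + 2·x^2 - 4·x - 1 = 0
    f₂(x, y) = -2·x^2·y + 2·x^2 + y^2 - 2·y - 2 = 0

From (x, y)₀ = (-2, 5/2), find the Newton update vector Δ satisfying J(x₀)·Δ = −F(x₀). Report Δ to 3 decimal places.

At (-2, 5/2): F = (25.000, -12.750).
Jacobian J = [[2·x·y + 4·x - 4, x^2], [-4·x·y + 4·x, -2·x^2 + 2·y - 2]].
At the point, J = [[-22.000, 4.000], [12.000, -5.000]] (det J = 62.000).
Solving J·Δ = −F gives Δ = (1.194, 0.315).

(1.194, 0.315)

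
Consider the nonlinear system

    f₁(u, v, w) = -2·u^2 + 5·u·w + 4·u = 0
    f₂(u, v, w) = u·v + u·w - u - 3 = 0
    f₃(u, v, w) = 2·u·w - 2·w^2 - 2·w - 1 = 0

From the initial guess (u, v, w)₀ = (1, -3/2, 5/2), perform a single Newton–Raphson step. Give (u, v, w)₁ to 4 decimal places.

(0.4833, 3.1083, 0.8917)

At (1, -3/2, 5/2): F = (14.5000, -3.0000, -13.5000).
Jacobian J = [[-4·u + 5·w + 4, 0, 5·u], [v + w - 1, u, u], [2·w, 0, 2·u - 4·w - 2]].
At the point, J = [[12.5000, 0.0000, 5.0000], [0.0000, 1.0000, 1.0000], [5.0000, 0.0000, -10.0000]] (det J = -150.0000).
Solving J·Δ = −F gives Δ = (-0.5167, 4.6083, -1.6083).
Then the next iterate is (u, v, w)₁ = (0.4833, 3.1083, 0.8917).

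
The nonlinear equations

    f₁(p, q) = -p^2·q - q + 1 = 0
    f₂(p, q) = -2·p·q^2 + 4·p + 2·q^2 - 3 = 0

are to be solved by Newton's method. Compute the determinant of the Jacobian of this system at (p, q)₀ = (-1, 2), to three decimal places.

56.000

J = [[-2·p·q, -p^2 - 1], [-2·q^2 + 4, -4·p·q + 4·q]].
At the point, J = [[4.000, -2.000], [-4.000, 16.000]].
det J = 56.000.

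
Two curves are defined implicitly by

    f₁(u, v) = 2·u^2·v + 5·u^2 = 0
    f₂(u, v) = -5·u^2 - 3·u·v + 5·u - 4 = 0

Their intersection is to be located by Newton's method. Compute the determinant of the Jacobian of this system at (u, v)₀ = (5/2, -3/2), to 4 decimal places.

J = [[4·u·v + 10·u, 2·u^2], [-10·u - 3·v + 5, -3·u]].
At the point, J = [[10.0000, 12.5000], [-15.5000, -7.5000]].
det J = 118.7500.

118.7500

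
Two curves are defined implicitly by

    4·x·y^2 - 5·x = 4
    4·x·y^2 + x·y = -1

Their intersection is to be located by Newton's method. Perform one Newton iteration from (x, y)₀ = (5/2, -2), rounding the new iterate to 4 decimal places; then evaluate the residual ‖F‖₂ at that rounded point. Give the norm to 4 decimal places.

39.2386

At (5/2, -2): F = (23.5000, 36.0000).
Jacobian J = [[4·y^2 - 5, 8·x·y], [4·y^2 + y, 8·x·y + x]].
At the point, J = [[11.0000, -40.0000], [14.0000, -37.5000]] (det J = 147.5000).
Solving J·Δ = −F gives Δ = (-3.7881, -0.4542).
Then the next iterate is (x, y)₁ = (-1.2881, -2.4542).
Re-evaluating at (-1.2881, -2.4542): F = (-28.592908, -26.872153), so ‖F‖₂ = 39.2386.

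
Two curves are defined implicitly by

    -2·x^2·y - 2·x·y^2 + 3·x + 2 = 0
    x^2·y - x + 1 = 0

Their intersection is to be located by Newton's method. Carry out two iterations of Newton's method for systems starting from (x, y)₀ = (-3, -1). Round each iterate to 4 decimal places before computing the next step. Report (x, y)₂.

(-4.4716, -0.2044)

At (-3, -1): F = (17.0000, -5.0000).
Jacobian J = [[-4·x·y - 2·y^2 + 3, -2·x^2 - 4·x·y], [2·x·y - 1, x^2]].
At the point, J = [[-11.0000, -30.0000], [5.0000, 9.0000]] (det J = 51.0000).
Solving J·Δ = −F gives Δ = (-0.0588, 0.5882).
Then the next iterate is (x, y)₁ = (-3.0588, -0.4118).
Round to (-3.0588, -0.4118) and repeat: F = (1.566832, 0.205893), J = [[-2.377614, -23.750970], [1.519228, 9.356257]].
Δ = (-1.4128, 0.2074), so (x, y)₂ = (-4.4716, -0.2044).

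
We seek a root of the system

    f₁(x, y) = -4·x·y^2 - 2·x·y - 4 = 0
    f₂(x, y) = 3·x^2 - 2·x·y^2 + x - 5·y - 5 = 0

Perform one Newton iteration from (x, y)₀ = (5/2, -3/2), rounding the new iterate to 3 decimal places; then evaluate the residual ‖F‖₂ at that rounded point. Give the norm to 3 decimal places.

7.085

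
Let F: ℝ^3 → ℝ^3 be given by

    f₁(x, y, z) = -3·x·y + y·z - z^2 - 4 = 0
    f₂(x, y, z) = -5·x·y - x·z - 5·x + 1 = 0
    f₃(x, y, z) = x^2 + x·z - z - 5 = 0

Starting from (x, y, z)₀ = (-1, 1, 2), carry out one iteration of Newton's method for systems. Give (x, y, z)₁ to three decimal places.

At (-1, 1, 2): F = (-3.000, 13.000, -8.000).
Jacobian J = [[-3·y, -3·x + z, y - 2·z], [-5·y - z - 5, -5·x, -x], [2·x + z, 0, x - 1]].
At the point, J = [[-3.000, 5.000, -3.000], [-12.000, 5.000, 1.000], [0.000, 0.000, -2.000]] (det J = -90.000).
Solving J·Δ = −F gives Δ = (0.000, -1.800, -4.000).
Then the next iterate is (x, y, z)₁ = (-1.000, -0.800, -2.000).

(-1.000, -0.800, -2.000)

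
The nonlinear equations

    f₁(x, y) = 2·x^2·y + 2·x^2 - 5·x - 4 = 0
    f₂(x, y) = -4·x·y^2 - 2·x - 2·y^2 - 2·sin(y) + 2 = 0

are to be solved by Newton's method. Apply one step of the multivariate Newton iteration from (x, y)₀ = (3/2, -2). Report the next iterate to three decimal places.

At (3/2, -2): F = (-16.000, -31.18141).
Jacobian J = [[4·x·y + 4·x - 5, 2·x^2], [-4·y^2 - 2, -8·x·y - 4·y - 2·cos(y)]].
At the point, J = [[-11.000, 4.500], [-18.000, 32.83229]] (det J = -280.15523).
Solving J·Δ = −F gives Δ = (-1.374, 0.196).
Then the next iterate is (x, y)₁ = (0.126, -1.804).

(0.126, -1.804)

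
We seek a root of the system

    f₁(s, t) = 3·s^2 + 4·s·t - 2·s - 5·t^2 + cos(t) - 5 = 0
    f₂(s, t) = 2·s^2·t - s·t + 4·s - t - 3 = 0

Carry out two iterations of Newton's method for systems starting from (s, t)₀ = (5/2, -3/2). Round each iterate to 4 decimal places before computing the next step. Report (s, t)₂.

At (5/2, -3/2): F = (-17.429263, -6.5000).
Jacobian J = [[6·s + 4·t - 2, 4·s - 10·t - sin(t)], [4·s·t - t + 4, 2·s^2 - s - 1]].
At the point, J = [[7.0000, 25.997495], [-9.5000, 9.0000]] (det J = 309.976202).
Solving J·Δ = −F gives Δ = (-0.0391, 0.6809).
Then the next iterate is (s, t)₁ = (2.4609, -0.8191).
Round to (2.4609, -0.8191) and repeat: F = (-2.488351, -0.242563), J = [[9.4890, 18.765132], [-3.243793, 8.651158]].
Δ = (0.1187, 0.0726), so (s, t)₂ = (2.5796, -0.7465).

(2.5796, -0.7465)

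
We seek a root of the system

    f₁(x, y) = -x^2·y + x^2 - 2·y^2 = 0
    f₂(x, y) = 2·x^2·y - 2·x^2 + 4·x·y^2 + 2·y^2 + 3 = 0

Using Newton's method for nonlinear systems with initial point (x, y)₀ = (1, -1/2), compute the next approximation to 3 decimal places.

At (1, -1/2): F = (1.000, 1.500).
Jacobian J = [[-2·x·y + 2·x, -x^2 - 4·y], [4·x·y - 4·x + 4·y^2, 2·x^2 + 8·x·y + 4·y]].
At the point, J = [[3.000, 1.000], [-5.000, -4.000]] (det J = -7.000).
Solving J·Δ = −F gives Δ = (-0.786, 1.357).
Then the next iterate is (x, y)₁ = (0.214, 0.857).

(0.214, 0.857)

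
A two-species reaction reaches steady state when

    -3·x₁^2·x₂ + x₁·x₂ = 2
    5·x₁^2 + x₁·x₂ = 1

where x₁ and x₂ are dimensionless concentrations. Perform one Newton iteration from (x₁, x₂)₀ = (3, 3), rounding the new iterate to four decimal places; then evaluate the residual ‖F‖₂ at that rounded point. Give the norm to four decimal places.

At (3, 3): F = (-74.0000, 53.0000).
Jacobian J = [[-6·x₁·x₂ + x₂, -3·x₁^2 + x₁], [10·x₁ + x₂, x₁]].
At the point, J = [[-51.0000, -24.0000], [33.0000, 3.0000]] (det J = 639.0000).
Solving J·Δ = −F gives Δ = (-1.6432, 0.4085).
Then the next iterate is (x₁, x₂)₁ = (1.3568, 3.4085).
Re-evaluating at (1.3568, 3.4085): F = (-16.199534, 12.829184), so ‖F‖₂ = 20.6643.

20.6643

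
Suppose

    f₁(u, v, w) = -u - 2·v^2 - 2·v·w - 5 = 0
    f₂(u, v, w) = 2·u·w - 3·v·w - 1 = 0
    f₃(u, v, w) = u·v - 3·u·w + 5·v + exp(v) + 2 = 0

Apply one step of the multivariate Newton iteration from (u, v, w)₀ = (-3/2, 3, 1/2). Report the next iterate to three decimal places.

(-9.187, 2.227, -0.627)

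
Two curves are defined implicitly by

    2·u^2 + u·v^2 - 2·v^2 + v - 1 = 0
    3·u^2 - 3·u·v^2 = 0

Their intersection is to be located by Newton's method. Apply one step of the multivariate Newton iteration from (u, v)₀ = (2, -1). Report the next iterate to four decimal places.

At (2, -1): F = (6.0000, 6.0000).
Jacobian J = [[4·u + v^2, 2·u·v - 4·v + 1], [6·u - 3·v^2, -6·u·v]].
At the point, J = [[9.0000, 1.0000], [9.0000, 12.0000]] (det J = 99.0000).
Solving J·Δ = −F gives Δ = (-0.6667, 0.0000).
Then the next iterate is (u, v)₁ = (1.3333, -1.0000).

(1.3333, -1.0000)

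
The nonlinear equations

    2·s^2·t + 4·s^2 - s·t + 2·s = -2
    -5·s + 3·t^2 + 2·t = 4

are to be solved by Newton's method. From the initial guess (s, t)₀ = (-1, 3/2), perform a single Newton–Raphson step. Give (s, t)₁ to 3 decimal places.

At (-1, 3/2): F = (8.500, 10.750).
Jacobian J = [[4·s·t + 8·s - t + 2, 2·s^2 - s], [-5, 6·t + 2]].
At the point, J = [[-13.500, 3.000], [-5.000, 11.000]] (det J = -133.500).
Solving J·Δ = −F gives Δ = (0.459, -0.769).
Then the next iterate is (s, t)₁ = (-0.541, 0.731).

(-0.541, 0.731)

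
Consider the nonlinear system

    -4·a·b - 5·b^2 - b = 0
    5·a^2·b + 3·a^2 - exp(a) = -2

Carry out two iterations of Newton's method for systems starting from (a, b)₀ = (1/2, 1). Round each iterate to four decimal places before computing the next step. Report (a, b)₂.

(-0.5795, 0.3947)

At (1/2, 1): F = (-8.0000, 2.351279).
Jacobian J = [[-4·b, -4·a - 10·b - 1], [10·a·b + 6·a - exp(a), 5·a^2]].
At the point, J = [[-4.0000, -13.0000], [6.351279, 1.2500]] (det J = 77.566623).
Solving J·Δ = −F gives Δ = (-0.2651, -0.5338).
Then the next iterate is (a, b)₁ = (0.2349, 0.4662).
Round to (0.2349, 0.4662) and repeat: F = (-1.990954, 1.029372), J = [[-1.8648, -6.6016], [1.239722, 0.275890]].
Δ = (-0.8144, -0.0715), so (a, b)₂ = (-0.5795, 0.3947).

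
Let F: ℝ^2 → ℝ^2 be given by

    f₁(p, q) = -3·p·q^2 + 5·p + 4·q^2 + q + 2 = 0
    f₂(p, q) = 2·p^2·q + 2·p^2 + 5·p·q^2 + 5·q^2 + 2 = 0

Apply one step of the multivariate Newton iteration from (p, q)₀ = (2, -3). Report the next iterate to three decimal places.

(2.585, -1.317)

At (2, -3): F = (-9.000, 121.000).
Jacobian J = [[-3·q^2 + 5, -6·p·q + 8·q + 1], [4·p·q + 4·p + 5·q^2, 2·p^2 + 10·p·q + 10·q]].
At the point, J = [[-22.000, 13.000], [29.000, -82.000]] (det J = 1427.000).
Solving J·Δ = −F gives Δ = (0.585, 1.683).
Then the next iterate is (p, q)₁ = (2.585, -1.317).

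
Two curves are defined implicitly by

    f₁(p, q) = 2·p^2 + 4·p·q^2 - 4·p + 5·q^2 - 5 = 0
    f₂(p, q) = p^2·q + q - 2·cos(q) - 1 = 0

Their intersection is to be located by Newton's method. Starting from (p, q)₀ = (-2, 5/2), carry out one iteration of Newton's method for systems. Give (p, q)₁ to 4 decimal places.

(0.1387, 3.8368)

At (-2, 5/2): F = (-7.7500, 13.102287).
Jacobian J = [[4·p + 4·q^2 - 4, 8·p·q + 10·q], [2·p·q, p^2 + 2·sin(q) + 1]].
At the point, J = [[13.0000, -15.0000], [-10.0000, 6.196944]] (det J = -69.439724).
Solving J·Δ = −F gives Δ = (2.1387, 1.3368).
Then the next iterate is (p, q)₁ = (0.1387, 3.8368).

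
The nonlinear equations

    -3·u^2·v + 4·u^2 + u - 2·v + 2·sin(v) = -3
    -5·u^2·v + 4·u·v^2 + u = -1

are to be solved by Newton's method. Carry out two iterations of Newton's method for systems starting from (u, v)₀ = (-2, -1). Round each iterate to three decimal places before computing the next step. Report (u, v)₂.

(-0.628, 0.742)

At (-2, -1): F = (29.31706, 11.000).
Jacobian J = [[-6·u·v + 8·u + 1, -3·u^2 + 2·cos(v) - 2], [-10·u·v + 4·v^2 + 1, -5·u^2 + 8·u·v]].
At the point, J = [[-27.000, -12.91940], [-15.000, -4.000]] (det J = -85.79093).
Solving J·Δ = −F gives Δ = (0.290, 1.664).
Then the next iterate is (u, v)₁ = (-1.710, 0.664).
Round to (-1.710, 0.664) and repeat: F = (7.06614, -13.43374), J = [[-5.86736, -9.19723], [14.11798, -23.70402]].
Δ = (1.082, 0.078), so (u, v)₂ = (-0.628, 0.742).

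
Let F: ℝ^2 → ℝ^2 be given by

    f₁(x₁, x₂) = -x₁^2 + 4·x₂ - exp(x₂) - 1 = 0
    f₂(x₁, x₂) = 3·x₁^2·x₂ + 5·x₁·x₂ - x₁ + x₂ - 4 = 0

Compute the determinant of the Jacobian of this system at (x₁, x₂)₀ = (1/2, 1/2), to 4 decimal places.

-11.3038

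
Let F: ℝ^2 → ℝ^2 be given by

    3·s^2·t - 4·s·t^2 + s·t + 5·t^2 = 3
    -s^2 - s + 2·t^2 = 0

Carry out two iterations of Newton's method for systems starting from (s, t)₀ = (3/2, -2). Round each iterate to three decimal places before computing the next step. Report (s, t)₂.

At (3/2, -2): F = (-23.500, 4.250).
Jacobian J = [[6·s·t - 4·t^2 + t, 3·s^2 - 8·s·t + s + 10·t], [-2·s - 1, 4·t]].
At the point, J = [[-36.000, 12.250], [-4.000, -8.000]] (det J = 337.000).
Solving J·Δ = −F gives Δ = (-0.403, 0.733).
Then the next iterate is (s, t)₁ = (1.097, -1.267).
Round to (1.097, -1.267) and repeat: F = (-7.98162, 0.91017), J = [[-16.02755, 3.15642], [-3.194, -5.068]].
Δ = (-0.412, 0.439), so (s, t)₂ = (0.685, -0.828).

(0.685, -0.828)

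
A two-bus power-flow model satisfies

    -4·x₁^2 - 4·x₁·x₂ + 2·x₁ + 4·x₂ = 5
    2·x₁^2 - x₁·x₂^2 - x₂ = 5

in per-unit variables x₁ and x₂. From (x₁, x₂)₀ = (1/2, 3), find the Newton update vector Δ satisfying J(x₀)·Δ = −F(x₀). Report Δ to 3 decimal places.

(-0.286, -2.500)

At (1/2, 3): F = (1.000, -12.000).
Jacobian J = [[-8·x₁ - 4·x₂ + 2, -4·x₁ + 4], [4·x₁ - x₂^2, -2·x₁·x₂ - 1]].
At the point, J = [[-14.000, 2.000], [-7.000, -4.000]] (det J = 70.000).
Solving J·Δ = −F gives Δ = (-0.286, -2.500).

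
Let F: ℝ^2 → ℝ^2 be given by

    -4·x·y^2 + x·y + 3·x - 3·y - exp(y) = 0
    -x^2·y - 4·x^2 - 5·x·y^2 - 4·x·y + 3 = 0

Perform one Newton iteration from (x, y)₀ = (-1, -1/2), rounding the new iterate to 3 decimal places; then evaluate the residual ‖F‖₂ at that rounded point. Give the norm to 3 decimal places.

0.094

At (-1, -1/2): F = (-0.60653, -1.250).
Jacobian J = [[-4·y^2 + y + 3, -8·x·y + x - exp(y) - 3], [-2·x·y - 8·x - 5·y^2 - 4·y, -x^2 - 10·x·y - 4·x]].
At the point, J = [[1.500, -8.60653], [7.750, -2.000]] (det J = 63.70061).
Solving J·Δ = −F gives Δ = (0.150, -0.044).
Then the next iterate is (x, y)₁ = (-0.850, -0.544).
Re-evaluating at (-0.850, -0.544): F = (-0.02984, -0.08883), so ‖F‖₂ = 0.094.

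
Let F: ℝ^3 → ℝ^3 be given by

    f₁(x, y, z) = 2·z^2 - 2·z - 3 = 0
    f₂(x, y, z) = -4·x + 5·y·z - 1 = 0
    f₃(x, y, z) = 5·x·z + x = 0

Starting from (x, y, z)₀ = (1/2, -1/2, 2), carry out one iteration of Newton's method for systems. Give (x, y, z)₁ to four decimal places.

(0.0379, 0.0735, 1.8333)

At (1/2, -1/2, 2): F = (1.0000, -8.0000, 5.5000).
Jacobian J = [[0, 0, 4·z - 2], [-4, 5·z, 5·y], [5·z + 1, 0, 5·x]].
At the point, J = [[0.0000, 0.0000, 6.0000], [-4.0000, 10.0000, -2.5000], [11.0000, 0.0000, 2.5000]] (det J = -660.0000).
Solving J·Δ = −F gives Δ = (-0.4621, 0.5735, -0.1667).
Then the next iterate is (x, y, z)₁ = (0.0379, 0.0735, 1.8333).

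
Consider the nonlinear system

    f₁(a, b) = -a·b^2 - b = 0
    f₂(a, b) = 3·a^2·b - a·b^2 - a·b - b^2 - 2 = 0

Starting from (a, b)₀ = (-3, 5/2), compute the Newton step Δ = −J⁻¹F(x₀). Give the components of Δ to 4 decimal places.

At (-3, 5/2): F = (16.2500, 85.5000).
Jacobian J = [[-b^2, -2·a·b - 1], [6·a·b - b^2 - b, 3·a^2 - 2·a·b - a - 2·b]].
At the point, J = [[-6.2500, 14.0000], [-53.7500, 40.0000]] (det J = 502.5000).
Solving J·Δ = −F gives Δ = (1.0886, -0.6748).

(1.0886, -0.6748)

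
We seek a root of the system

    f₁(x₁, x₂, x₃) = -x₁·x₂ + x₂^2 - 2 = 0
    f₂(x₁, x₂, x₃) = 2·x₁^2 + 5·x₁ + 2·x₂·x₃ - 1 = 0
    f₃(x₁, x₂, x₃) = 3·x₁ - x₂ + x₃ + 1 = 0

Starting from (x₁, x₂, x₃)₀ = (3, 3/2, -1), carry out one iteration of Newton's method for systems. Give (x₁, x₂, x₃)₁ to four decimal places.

(0.1667, 17.6667, 16.1667)

At (3, 3/2, -1): F = (-4.2500, 29.0000, 7.5000).
Jacobian J = [[-x₂, -x₁ + 2·x₂, 0], [4·x₁ + 5, 2·x₃, 2·x₂], [3, -1, 1]].
At the point, J = [[-1.5000, 0.0000, 0.0000], [17.0000, -2.0000, 3.0000], [3.0000, -1.0000, 1.0000]] (det J = -1.5000).
Solving J·Δ = −F gives Δ = (-2.8333, 16.1667, 17.1667).
Then the next iterate is (x₁, x₂, x₃)₁ = (0.1667, 17.6667, 16.1667).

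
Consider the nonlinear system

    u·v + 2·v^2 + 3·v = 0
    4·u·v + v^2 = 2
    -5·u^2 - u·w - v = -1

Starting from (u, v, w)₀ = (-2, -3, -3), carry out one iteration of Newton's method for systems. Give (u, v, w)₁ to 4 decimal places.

At (-2, -3, -3): F = (15.0000, 31.0000, -22.0000).
Jacobian J = [[v, u + 4·v + 3, 0], [4·v, 4·u + 2·v, 0], [-10·u - w, -1, -u]].
At the point, J = [[-3.0000, -11.0000, 0.0000], [-12.0000, -14.0000, 0.0000], [23.0000, -1.0000, 2.0000]] (det J = -180.0000).
Solving J·Δ = −F gives Δ = (1.4556, 0.9667, -5.2556).
Then the next iterate is (u, v, w)₁ = (-0.5444, -2.0333, -8.2556).

(-0.5444, -2.0333, -8.2556)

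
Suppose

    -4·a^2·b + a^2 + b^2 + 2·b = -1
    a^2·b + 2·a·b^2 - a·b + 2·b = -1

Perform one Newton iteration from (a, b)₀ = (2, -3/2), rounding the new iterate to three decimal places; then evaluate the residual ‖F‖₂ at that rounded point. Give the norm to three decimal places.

At (2, -3/2): F = (28.250, 4.000).
Jacobian J = [[-8·a·b + 2·a, -4·a^2 + 2·b + 2], [2·a·b + 2·b^2 - b, a^2 + 4·a·b - a + 2]].
At the point, J = [[28.000, -17.000], [0.000, -8.000]] (det J = -224.000).
Solving J·Δ = −F gives Δ = (-0.705, 0.500).
Then the next iterate is (a, b)₁ = (1.295, -1.000).
Re-evaluating at (1.295, -1.000): F = (8.38512, 1.20798), so ‖F‖₂ = 8.472.

8.472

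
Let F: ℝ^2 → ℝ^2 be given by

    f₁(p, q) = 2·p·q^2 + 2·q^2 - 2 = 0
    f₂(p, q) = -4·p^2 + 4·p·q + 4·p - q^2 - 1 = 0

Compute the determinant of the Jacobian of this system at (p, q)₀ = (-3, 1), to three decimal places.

228.000

J = [[2·q^2, 4·p·q + 4·q], [-8·p + 4·q + 4, 4·p - 2·q]].
At the point, J = [[2.000, -8.000], [32.000, -14.000]].
det J = 228.000.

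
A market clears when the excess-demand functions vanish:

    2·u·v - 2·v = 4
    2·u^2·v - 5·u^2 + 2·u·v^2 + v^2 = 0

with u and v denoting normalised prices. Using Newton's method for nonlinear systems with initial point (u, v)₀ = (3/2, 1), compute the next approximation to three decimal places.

(2.586, 1.828)

At (3/2, 1): F = (-3.000, -2.750).
Jacobian J = [[2·v, 2·u - 2], [4·u·v - 10·u + 2·v^2, 2·u^2 + 4·u·v + 2·v]].
At the point, J = [[2.000, 1.000], [-7.000, 12.500]] (det J = 32.000).
Solving J·Δ = −F gives Δ = (1.086, 0.828).
Then the next iterate is (u, v)₁ = (2.586, 1.828).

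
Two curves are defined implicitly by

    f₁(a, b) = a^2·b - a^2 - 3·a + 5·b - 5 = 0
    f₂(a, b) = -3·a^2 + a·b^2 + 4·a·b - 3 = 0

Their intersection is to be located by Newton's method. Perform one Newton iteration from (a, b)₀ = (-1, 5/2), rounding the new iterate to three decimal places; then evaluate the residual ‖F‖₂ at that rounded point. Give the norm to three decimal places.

7.150

At (-1, 5/2): F = (12.000, -22.250).
Jacobian J = [[2·a·b - 2·a - 3, a^2 + 5], [-6·a + b^2 + 4·b, 2·a·b + 4·a]].
At the point, J = [[-6.000, 6.000], [22.250, -9.000]] (det J = -79.500).
Solving J·Δ = −F gives Δ = (0.321, -1.679).
Then the next iterate is (a, b)₁ = (-0.679, 0.821).
Re-evaluating at (-0.679, 0.821): F = (1.05947, -7.07063), so ‖F‖₂ = 7.150.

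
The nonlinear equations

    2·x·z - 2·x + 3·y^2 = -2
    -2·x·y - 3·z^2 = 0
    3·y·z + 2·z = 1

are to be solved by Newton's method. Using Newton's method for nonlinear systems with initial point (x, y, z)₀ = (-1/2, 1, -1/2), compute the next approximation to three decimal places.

At (-1/2, 1, -1/2): F = (6.500, 0.250, -3.500).
Jacobian J = [[2·z - 2, 6·y, 2·x], [-2·y, -2·x, -6·z], [0, 3·z, 3·y + 2]].
At the point, J = [[-3.000, 6.000, -1.000], [-2.000, 1.000, 3.000], [0.000, -1.500, 5.000]] (det J = 28.500).
Solving J·Δ = −F gives Δ = (0.417, -0.798, 0.461).
Then the next iterate is (x, y, z)₁ = (-0.083, 0.202, -0.039).

(-0.083, 0.202, -0.039)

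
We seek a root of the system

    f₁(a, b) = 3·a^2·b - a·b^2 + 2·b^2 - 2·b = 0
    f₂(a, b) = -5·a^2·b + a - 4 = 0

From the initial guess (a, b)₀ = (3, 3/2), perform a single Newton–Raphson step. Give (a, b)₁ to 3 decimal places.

(2.456, 0.509)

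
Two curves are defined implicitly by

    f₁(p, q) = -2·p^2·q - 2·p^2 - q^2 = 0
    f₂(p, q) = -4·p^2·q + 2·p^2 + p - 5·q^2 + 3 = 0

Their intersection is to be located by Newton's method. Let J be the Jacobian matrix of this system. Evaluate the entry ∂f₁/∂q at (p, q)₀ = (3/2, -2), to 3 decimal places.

-0.500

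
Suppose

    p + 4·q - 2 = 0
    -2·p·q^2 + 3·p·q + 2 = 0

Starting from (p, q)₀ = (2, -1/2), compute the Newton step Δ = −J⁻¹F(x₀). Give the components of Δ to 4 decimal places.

(0.6667, 0.3333)

At (2, -1/2): F = (-2.0000, -2.0000).
Jacobian J = [[1, 4], [-2·q^2 + 3·q, -4·p·q + 3·p]].
At the point, J = [[1.0000, 4.0000], [-2.0000, 10.0000]] (det J = 18.0000).
Solving J·Δ = −F gives Δ = (0.6667, 0.3333).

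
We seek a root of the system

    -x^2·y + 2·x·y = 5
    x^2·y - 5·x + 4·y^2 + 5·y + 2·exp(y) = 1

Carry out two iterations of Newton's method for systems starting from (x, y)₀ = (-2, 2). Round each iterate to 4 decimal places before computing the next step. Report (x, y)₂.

At (-2, 2): F = (-21.0000, 57.778112).
Jacobian J = [[-2·x·y + 2·y, -x^2 + 2·x], [2·x·y - 5, x^2 + 8·y + 2·exp(y) + 5]].
At the point, J = [[12.0000, -8.0000], [-13.0000, 39.778112]] (det J = 373.337346).
Solving J·Δ = −F gives Δ = (0.9994, -1.1259).
Then the next iterate is (x, y)₁ = (-1.0006, 0.8741).
Round to (-1.0006, 0.8741) and repeat: F = (-7.624398, 17.098287), J = [[3.497449, -3.002400], [-6.749249, 17.787435]].
Δ = (2.0093, -0.1989), so (x, y)₂ = (1.0087, 0.6752).

(1.0087, 0.6752)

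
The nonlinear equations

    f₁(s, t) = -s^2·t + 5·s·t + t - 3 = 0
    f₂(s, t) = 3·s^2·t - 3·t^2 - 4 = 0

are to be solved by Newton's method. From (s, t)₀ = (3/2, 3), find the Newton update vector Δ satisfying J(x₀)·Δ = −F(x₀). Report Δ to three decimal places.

At (3/2, 3): F = (15.750, -10.750).
Jacobian J = [[-2·s·t + 5·t, -s^2 + 5·s + 1], [6·s·t, 3·s^2 - 6·t]].
At the point, J = [[6.000, 6.250], [27.000, -11.250]] (det J = -236.250).
Solving J·Δ = −F gives Δ = (-0.466, -2.073).

(-0.466, -2.073)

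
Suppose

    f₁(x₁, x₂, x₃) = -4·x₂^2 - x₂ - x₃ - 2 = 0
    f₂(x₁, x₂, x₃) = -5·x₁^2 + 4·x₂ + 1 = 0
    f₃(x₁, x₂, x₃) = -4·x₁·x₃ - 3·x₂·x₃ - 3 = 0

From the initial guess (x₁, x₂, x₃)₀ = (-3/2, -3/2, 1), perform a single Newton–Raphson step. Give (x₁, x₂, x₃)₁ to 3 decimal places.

At (-3/2, -3/2, 1): F = (-10.500, -16.250, 7.500).
Jacobian J = [[0, -8·x₂ - 1, -1], [-10·x₁, 4, 0], [-4·x₃, -3·x₃, -4·x₁ - 3·x₂]].
At the point, J = [[0.000, 11.000, -1.000], [15.000, 4.000, 0.000], [-4.000, -3.000, 10.500]] (det J = -1703.500).
Solving J·Δ = −F gives Δ = (0.832, 0.943, -0.128).
Then the next iterate is (x₁, x₂, x₃)₁ = (-0.668, -0.557, 0.872).

(-0.668, -0.557, 0.872)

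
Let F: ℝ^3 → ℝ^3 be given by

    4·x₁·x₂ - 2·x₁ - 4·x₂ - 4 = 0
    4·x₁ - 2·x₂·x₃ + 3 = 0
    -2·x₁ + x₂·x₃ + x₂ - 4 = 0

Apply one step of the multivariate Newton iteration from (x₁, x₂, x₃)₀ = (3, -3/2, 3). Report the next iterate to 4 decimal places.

At (3, -3/2, 3): F = (-22.0000, 24.0000, -16.0000).
Jacobian J = [[4·x₂ - 2, 4·x₁ - 4, 0], [4, -2·x₃, -2·x₂], [-2, x₃ + 1, x₂]].
At the point, J = [[-8.0000, 8.0000, 0.0000], [4.0000, -6.0000, 3.0000], [-2.0000, 4.0000, -1.5000]] (det J = 24.0000).
Solving J·Δ = −F gives Δ = (1.2500, 4.0000, -1.6667).
Then the next iterate is (x₁, x₂, x₃)₁ = (4.2500, 2.5000, 1.3333).

(4.2500, 2.5000, 1.3333)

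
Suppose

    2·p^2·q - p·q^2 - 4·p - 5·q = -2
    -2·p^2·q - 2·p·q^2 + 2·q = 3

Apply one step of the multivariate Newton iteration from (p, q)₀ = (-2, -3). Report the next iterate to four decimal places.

At (-2, -3): F = (19.0000, 51.0000).
Jacobian J = [[4·p·q - q^2 - 4, 2·p^2 - 2·p·q - 5], [-4·p·q - 2·q^2, -2·p^2 - 4·p·q + 2]].
At the point, J = [[11.0000, -9.0000], [-42.0000, -30.0000]] (det J = -708.0000).
Solving J·Δ = −F gives Δ = (-0.1568, 1.9195).
Then the next iterate is (p, q)₁ = (-2.1568, -1.0805).

(-2.1568, -1.0805)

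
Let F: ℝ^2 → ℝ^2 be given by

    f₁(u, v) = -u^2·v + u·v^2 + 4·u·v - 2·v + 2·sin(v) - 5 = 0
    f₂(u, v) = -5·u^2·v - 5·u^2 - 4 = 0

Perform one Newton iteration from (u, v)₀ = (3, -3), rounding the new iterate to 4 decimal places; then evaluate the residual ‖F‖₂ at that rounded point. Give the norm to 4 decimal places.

16.6146

At (3, -3): F = (18.717760, 86.0000).
Jacobian J = [[-2·u·v + v^2 + 4·v, -u^2 + 2·u·v + 4·u + 2·cos(v) - 2], [-10·u·v - 10·u, -5·u^2]].
At the point, J = [[15.0000, -18.979985], [60.0000, -45.0000]] (det J = 463.799100).
Solving J·Δ = −F gives Δ = (-1.7033, -0.3599).
Then the next iterate is (u, v)₁ = (1.2967, -3.3599).
Re-evaluating at (1.2967, -3.3599): F = (5.013618, 15.840044), so ‖F‖₂ = 16.6146.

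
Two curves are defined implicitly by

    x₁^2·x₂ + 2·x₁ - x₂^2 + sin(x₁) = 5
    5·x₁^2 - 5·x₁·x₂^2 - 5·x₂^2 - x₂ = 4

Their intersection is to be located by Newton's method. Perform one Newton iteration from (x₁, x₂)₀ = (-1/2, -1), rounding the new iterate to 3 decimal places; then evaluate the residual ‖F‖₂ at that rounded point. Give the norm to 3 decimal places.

18.254

At (-1/2, -1): F = (-7.72943, -4.250).
Jacobian J = [[2·x₁·x₂ + cos(x₁) + 2, x₁^2 - 2·x₂], [10·x₁ - 5·x₂^2, -10·x₁·x₂ - 10·x₂ - 1]].
At the point, J = [[3.87758, 2.250], [-10.000, 4.000]] (det J = 38.01033).
Solving J·Δ = −F gives Δ = (0.562, 2.467).
Then the next iterate is (x₁, x₂)₁ = (0.062, 1.467).
Re-evaluating at (0.062, 1.467): F = (-6.96049, -16.87537), so ‖F‖₂ = 18.254.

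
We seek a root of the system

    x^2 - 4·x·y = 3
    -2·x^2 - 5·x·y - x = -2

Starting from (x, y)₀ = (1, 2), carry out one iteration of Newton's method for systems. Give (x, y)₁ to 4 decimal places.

At (1, 2): F = (-10.0000, -11.0000).
Jacobian J = [[2·x - 4·y, -4·x], [-4·x - 5·y - 1, -5·x]].
At the point, J = [[-6.0000, -4.0000], [-15.0000, -5.0000]] (det J = -30.0000).
Solving J·Δ = −F gives Δ = (0.2000, -2.8000).
Then the next iterate is (x, y)₁ = (1.2000, -0.8000).

(1.2000, -0.8000)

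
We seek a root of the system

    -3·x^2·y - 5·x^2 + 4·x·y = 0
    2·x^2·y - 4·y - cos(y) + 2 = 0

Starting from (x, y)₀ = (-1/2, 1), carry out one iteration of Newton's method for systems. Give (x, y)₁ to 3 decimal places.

(-0.366, 0.132)

At (-1/2, 1): F = (-4.000, -2.04030).
Jacobian J = [[-6·x·y - 10·x + 4·y, -3·x^2 + 4·x], [4·x·y, 2·x^2 + sin(y) - 4]].
At the point, J = [[12.000, -2.750], [-2.000, -2.65853]] (det J = -37.40235).
Solving J·Δ = −F gives Δ = (0.134, -0.868).
Then the next iterate is (x, y)₁ = (-0.366, 0.132).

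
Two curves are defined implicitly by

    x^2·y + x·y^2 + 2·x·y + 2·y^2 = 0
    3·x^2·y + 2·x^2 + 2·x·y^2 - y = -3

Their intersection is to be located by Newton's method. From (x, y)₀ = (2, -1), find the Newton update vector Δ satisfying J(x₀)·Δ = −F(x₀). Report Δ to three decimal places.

At (2, -1): F = (-4.000, 4.000).
Jacobian J = [[2·x·y + y^2 + 2·y, x^2 + 2·x·y + 2·x + 4·y], [6·x·y + 4·x + 2·y^2, 3·x^2 + 4·x·y - 1]].
At the point, J = [[-5.000, 0.000], [-2.000, 3.000]] (det J = -15.000).
Solving J·Δ = −F gives Δ = (-0.800, -1.867).

(-0.800, -1.867)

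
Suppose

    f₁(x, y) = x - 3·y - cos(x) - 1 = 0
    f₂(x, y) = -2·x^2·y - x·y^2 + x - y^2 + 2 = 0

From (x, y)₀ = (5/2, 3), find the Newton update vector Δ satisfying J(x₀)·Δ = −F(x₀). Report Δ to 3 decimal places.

(0.184, -2.135)

At (5/2, 3): F = (-6.69886, -64.500).
Jacobian J = [[sin(x) + 1, -3], [-4·x·y - y^2 + 1, -2·x^2 - 2·x·y - 2·y]].
At the point, J = [[1.59847, -3.000], [-38.000, -33.500]] (det J = -167.54882).
Solving J·Δ = −F gives Δ = (0.184, -2.135).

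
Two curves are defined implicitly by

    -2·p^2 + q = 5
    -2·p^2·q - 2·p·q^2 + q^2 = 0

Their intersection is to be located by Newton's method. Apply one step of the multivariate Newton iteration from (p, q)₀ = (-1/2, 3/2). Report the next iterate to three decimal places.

At (-1/2, 3/2): F = (-4.000, 3.750).
Jacobian J = [[-4·p, 1], [-4·p·q - 2·q^2, -2·p^2 - 4·p·q + 2·q]].
At the point, J = [[2.000, 1.000], [-1.500, 5.500]] (det J = 12.500).
Solving J·Δ = −F gives Δ = (2.060, -0.120).
Then the next iterate is (p, q)₁ = (1.560, 1.380).

(1.560, 1.380)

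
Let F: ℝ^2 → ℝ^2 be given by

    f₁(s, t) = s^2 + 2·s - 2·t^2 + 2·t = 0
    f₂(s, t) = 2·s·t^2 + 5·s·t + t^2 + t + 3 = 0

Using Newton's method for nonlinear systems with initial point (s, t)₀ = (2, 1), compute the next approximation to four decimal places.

(0.5286, 0.5857)

At (2, 1): F = (8.0000, 19.0000).
Jacobian J = [[2·s + 2, -4·t + 2], [2·t^2 + 5·t, 4·s·t + 5·s + 2·t + 1]].
At the point, J = [[6.0000, -2.0000], [7.0000, 21.0000]] (det J = 140.0000).
Solving J·Δ = −F gives Δ = (-1.4714, -0.4143).
Then the next iterate is (s, t)₁ = (0.5286, 0.5857).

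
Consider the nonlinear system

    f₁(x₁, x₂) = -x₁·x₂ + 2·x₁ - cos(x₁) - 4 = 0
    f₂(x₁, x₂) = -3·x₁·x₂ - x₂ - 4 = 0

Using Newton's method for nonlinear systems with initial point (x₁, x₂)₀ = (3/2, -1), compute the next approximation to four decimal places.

At (3/2, -1): F = (0.429263, 1.5000).
Jacobian J = [[-x₂ + sin(x₁) + 2, -x₁], [-3·x₂, -3·x₁ - 1]].
At the point, J = [[3.997495, -1.5000], [3.0000, -5.5000]] (det J = -17.486222).
Solving J·Δ = −F gives Δ = (-0.0063, 0.2693).
Then the next iterate is (x₁, x₂)₁ = (1.4937, -0.7307).

(1.4937, -0.7307)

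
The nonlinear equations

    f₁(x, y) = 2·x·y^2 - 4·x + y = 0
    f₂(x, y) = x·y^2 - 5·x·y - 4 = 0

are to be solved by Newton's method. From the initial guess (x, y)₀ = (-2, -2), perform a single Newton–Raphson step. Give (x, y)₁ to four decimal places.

(0.1928, -1.9277)

At (-2, -2): F = (-10.0000, -32.0000).
Jacobian J = [[2·y^2 - 4, 4·x·y + 1], [y^2 - 5·y, 2·x·y - 5·x]].
At the point, J = [[4.0000, 17.0000], [14.0000, 18.0000]] (det J = -166.0000).
Solving J·Δ = −F gives Δ = (2.1928, 0.0723).
Then the next iterate is (x, y)₁ = (0.1928, -1.9277).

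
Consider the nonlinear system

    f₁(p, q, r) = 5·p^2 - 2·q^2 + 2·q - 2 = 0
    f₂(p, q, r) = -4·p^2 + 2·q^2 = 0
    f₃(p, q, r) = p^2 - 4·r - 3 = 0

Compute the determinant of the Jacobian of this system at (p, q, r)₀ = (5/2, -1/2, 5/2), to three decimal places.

-120.000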